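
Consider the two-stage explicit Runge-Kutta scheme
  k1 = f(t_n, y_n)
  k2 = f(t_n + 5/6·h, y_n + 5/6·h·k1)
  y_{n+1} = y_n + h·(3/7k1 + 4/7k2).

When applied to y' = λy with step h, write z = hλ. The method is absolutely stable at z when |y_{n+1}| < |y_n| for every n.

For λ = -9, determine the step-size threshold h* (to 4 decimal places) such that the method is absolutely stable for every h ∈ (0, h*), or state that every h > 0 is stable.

(-2.1000,0); λ=-9 ⇒ h* = (21/10)/9 = 0.2333.

Set f=λy, z=hλ:
  k1=λy_n ⇒ h·k1=z·y_n;  k2=λ(1+5/6z)y_n ⇒ h·k2=z(1+5/6z)y_n
  y_{n+1}/y_n = 1 + 3/7z + 4/7z(1+5/6z) = 1 + z + 10/21z²
  R(z) = 1 + z + 10/21z².

Solve |R(x)|<1 on ℝ⁻.
x=-0.94: |R|=0.4808
R=1: x+10/21x²=0 ⇒ x=−21/10=-2.1000; min R=1−1/(4·10/21)=0.4750>−1
Confirm numerically:
  x=-1.674: |R|=0.66042 <1
  x=-1.523: |R|=0.58154 <1
  x=-1.059: |R|=0.47504 <1
  x=-2.581: |R|=1.59117 >1
  x=-2.577: |R|=1.58535 >1
  x=-2.361: |R|=1.29344 >1
Stable set (-2.1000, 0).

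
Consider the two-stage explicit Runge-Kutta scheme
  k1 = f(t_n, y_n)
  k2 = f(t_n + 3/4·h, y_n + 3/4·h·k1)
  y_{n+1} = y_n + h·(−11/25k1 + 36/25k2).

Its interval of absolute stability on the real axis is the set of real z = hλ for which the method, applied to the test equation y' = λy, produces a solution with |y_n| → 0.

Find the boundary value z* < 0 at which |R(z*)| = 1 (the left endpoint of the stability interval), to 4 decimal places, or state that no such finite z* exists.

z* = -0.9259.

Set f=λy, z=hλ:
  k1=λy_n ⇒ h·k1=z·y_n;  k2=λ(1+3/4z)y_n ⇒ h·k2=z(1+3/4z)y_n
  y_{n+1}/y_n = 1 − 11/25z + 36/25z(1+3/4z) = 1 + z + 27/25z²
  so R(z) = 1 + z + 27/25z².

Boundary: |R(x)|=1, x<0.
x=-1.11: |R|=1.2207
R=1: x+27/25x²=0 ⇒ x=−25/27=-0.9259; min R=1−1/(4·27/25)=0.7685>−1
Confirm numerically:
  x=-0.891: |R|=0.96639 <1
  x=-0.801: |R|=0.89193 <1
  x=-0.761: |R|=0.86445 <1
  x=-0.668: |R|=0.81392 <1
  x=-1.196: |R|=1.34885 >1
  x=-1.148: |R|=1.27534 >1
So |R|<1 on (-0.9259, 0).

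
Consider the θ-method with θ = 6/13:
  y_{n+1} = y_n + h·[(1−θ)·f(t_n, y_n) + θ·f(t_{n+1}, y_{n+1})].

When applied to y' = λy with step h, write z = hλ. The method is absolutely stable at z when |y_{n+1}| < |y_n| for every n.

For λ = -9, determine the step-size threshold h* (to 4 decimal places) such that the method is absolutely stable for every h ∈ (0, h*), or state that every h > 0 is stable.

On y'=λy, z=hλ:
  y_{n+1} = y_n + z·[7/13·y_n + 6/13·y_{n+1}] ⇒ (1 − 6/13z)y_{n+1} = (1 + 7/13z)y_n
  ⇒ R(z) = (1 + 7/13z)/(1 − 6/13z).

Solve |R(x)|<1 on ℝ⁻.
x=-1.34: |R|=0.1721
R=−1: 1+7/13x = −1+6/13x ⇒ -1/13x=2 ⇒ x=2/(-1/13)=-26.0000
Confirm numerically:
  x=-20.094: |R|=0.95578 <1
  x=-17.683: |R|=0.93017 <1
  x=-13.303: |R|=0.86321 <1
  x=-12.978: |R|=0.85669 <1
  x=-26.545: |R|=1.00316 >1
  x=-26.308: |R|=1.00180 >1
  x=-26.257: |R|=1.00151 >1
Interval (-26.0000, 0).

(-26.0000,0); λ=-9 ⇒ h* = (26)/9 = 2.8889.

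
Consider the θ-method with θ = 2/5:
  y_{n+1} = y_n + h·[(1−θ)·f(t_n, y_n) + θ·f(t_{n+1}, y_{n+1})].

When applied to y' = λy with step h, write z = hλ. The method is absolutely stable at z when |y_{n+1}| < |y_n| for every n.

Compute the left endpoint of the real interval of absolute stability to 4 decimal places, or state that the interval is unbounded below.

Test eqn y'=λy, z=hλ:
  y_{n+1} = y_n + z·[3/5·y_n + 2/5·y_{n+1}] ⇒ (1 − 2/5z)y_{n+1} = (1 + 3/5z)y_n
  R(z) = (1 + 3/5z)/(1 − 2/5z).

Boundary: |R(x)|=1, x<0.
x=-0.45: |R|=0.6186
R=−1: 1+3/5x = −1+2/5x ⇒ -1/5x=2 ⇒ x=2/(-1/5)=-10.0000
Confirm numerically:
  x=-9.594: |R|=0.98321 <1
  x=-6.606: |R|=0.81364 <1
  x=-6.000: |R|=0.76471 <1
  x=-10.547: |R|=1.02096 >1
  x=-10.477: |R|=1.01838 >1
So |R|<1 on (-10.0000, 0).

left endpoint -10.0000.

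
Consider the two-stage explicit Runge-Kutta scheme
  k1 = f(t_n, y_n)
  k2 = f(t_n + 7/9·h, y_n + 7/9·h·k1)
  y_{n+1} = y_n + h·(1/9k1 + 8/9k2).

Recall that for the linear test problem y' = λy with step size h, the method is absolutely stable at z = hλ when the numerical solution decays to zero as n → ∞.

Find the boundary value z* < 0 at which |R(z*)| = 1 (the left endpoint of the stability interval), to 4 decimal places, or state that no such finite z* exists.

z* = -1.4464.

With y'=λy (z=hλ):
  k1=λy_n ⇒ h·k1=z·y_n;  k2=λ(1+7/9z)y_n ⇒ h·k2=z(1+7/9z)y_n
  y_{n+1}/y_n = 1 + 1/9z + 8/9z(1+7/9z) = 1 + z + 56/81z²
  Hence R(z) = 1 + z + 56/81z².

Solve |R(x)|<1 on ℝ⁻.
x=-0.4: |R|=0.7106
R=1: x+56/81x²=0 ⇒ x=−81/56=-1.4464; min R=1−1/(4·56/81)=0.6384>−1
Confirm numerically:
  x=-0.868: |R|=0.65289 <1
  x=-0.841: |R|=0.64798 <1
  x=-0.688: |R|=0.63925 <1
  x=-0.664: |R|=0.64082 <1
  x=-1.991: |R|=1.74960 >1
  x=-1.762: |R|=1.38442 >1
  x=-1.539: |R|=1.09850 >1
Interval (-1.4464, 0).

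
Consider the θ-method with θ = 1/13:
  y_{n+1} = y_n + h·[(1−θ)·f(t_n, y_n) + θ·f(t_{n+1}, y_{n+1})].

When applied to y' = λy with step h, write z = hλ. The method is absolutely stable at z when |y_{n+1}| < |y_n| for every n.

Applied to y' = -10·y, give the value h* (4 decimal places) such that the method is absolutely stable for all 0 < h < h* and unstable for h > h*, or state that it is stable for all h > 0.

On y'=λy, z=hλ:
  y_{n+1} = y_n + z·[12/13·y_n + 1/13·y_{n+1}] ⇒ (1 − 1/13z)y_{n+1} = (1 + 12/13z)y_n
  Hence R(z) = (1 + 12/13z)/(1 − 1/13z).

Find x<0 with |R(x)|<1.
x=-1.51: |R|=0.3529
R=−1: 1+12/13x = −1+1/13x ⇒ -11/13x=2 ⇒ x=2/(-11/13)=-2.3636
Confirm numerically:
  x=-2.198: |R|=0.88012 <1
  x=-2.191: |R|=0.87499 <1
  x=-1.953: |R|=0.69792 <1
  x=-1.044: |R|=0.03361 <1
  x=-2.828: |R|=1.32272 >1
  x=-2.635: |R|=1.19092 >1
  x=-2.559: |R|=1.13812 >1
Stable set (-2.3636, 0).

(-2.3636,0); λ=-10 ⇒ h* = (26/11)/10 = 0.2364.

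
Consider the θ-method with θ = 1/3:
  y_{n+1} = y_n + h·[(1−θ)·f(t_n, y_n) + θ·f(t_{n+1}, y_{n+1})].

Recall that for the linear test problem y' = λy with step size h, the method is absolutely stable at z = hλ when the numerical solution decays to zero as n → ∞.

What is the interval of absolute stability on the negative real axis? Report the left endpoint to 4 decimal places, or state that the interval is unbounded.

(-6.0000, 0).

Set f=λy, z=hλ:
  y_{n+1} = y_n + z·[2/3·y_n + 1/3·y_{n+1}] ⇒ (1 − 1/3z)y_{n+1} = (1 + 2/3z)y_n
  so R(z) = (1 + 2/3z)/(1 − 1/3z).

Need |R(x)|<1, x<0.
x=-0.78: |R|=0.3810
R=−1: 1+2/3x = −1+1/3x ⇒ -1/3x=2 ⇒ x=2/(-1/3)=-6.0000
Confirm numerically:
  x=-4.594: |R|=0.81485 <1
  x=-4.020: |R|=0.71795 <1
  x=-3.300: |R|=0.57143 <1
  x=-3.054: |R|=0.51338 <1
  x=-6.523: |R|=1.05492 >1
  x=-6.422: |R|=1.04479 >1
So |R|<1 on (-6.0000, 0).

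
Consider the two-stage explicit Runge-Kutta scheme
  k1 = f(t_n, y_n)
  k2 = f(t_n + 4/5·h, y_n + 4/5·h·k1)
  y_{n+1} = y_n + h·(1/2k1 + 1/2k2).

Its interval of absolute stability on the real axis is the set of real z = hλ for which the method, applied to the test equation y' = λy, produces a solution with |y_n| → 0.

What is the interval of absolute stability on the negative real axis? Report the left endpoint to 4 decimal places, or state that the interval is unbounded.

(-2.5000, 0).

With y'=λy (z=hλ):
  k1=λy_n ⇒ h·k1=z·y_n;  k2=λ(1+4/5z)y_n ⇒ h·k2=z(1+4/5z)y_n
  y_{n+1}/y_n = 1 + 1/2z + 1/2z(1+4/5z) = 1 + z + 2/5z²
  ⇒ R(z) = 1 + z + 2/5z².

Find x<0 with |R(x)|<1.
x=-1.63: |R|=0.4328
R=1: x+2/5x²=0 ⇒ x=−5/2=-2.5000; min R=1−1/(4·2/5)=0.3750>−1
Confirm numerically:
  x=-2.361: |R|=0.86873 <1
  x=-2.138: |R|=0.69042 <1
  x=-1.167: |R|=0.37776 <1
  x=-2.845: |R|=1.39261 >1
  x=-2.764: |R|=1.29188 >1
  x=-2.663: |R|=1.17363 >1
So |R|<1 on (-2.5000, 0).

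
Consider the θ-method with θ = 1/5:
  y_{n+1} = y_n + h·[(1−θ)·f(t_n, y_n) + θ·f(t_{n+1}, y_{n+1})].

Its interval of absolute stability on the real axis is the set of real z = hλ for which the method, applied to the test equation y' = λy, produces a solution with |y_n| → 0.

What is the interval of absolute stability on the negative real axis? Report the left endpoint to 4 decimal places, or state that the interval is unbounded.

z∈(-3.3333,0).

Set f=λy, z=hλ:
  y_{n+1} = y_n + z·[4/5·y_n + 1/5·y_{n+1}] ⇒ (1 − 1/5z)y_{n+1} = (1 + 4/5z)y_n
  ⇒ R(z) = (1 + 4/5z)/(1 − 1/5z).

Find x<0 with |R(x)|<1.
x=-1.1: |R|=0.0984
R=−1: 1+4/5x = −1+1/5x ⇒ -3/5x=2 ⇒ x=2/(-3/5)=-3.3333
Confirm numerically:
  x=-3.182: |R|=0.94451 <1
  x=-3.124: |R|=0.92270 <1
  x=-2.778: |R|=0.78581 <1
  x=-1.689: |R|=0.26252 <1
  x=-3.831: |R|=1.16906 >1
  x=-3.809: |R|=1.16199 >1
So |R|<1 on (-3.3333, 0).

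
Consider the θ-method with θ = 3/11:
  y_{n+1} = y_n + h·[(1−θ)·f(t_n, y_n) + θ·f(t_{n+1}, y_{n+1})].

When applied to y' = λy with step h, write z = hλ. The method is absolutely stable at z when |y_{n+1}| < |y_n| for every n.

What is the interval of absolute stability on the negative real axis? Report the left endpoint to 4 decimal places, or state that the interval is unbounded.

Test eqn y'=λy, z=hλ:
  y_{n+1} = y_n + z·[8/11·y_n + 3/11·y_{n+1}] ⇒ (1 − 3/11z)y_{n+1} = (1 + 8/11z)y_n
  ⇒ R(z) = (1 + 8/11z)/(1 − 3/11z).

Need |R(x)|<1, x<0.
x=-1.36: |R|=0.0080
R=−1: 1+8/11x = −1+3/11x ⇒ -5/11x=2 ⇒ x=2/(-5/11)=-4.4000
Confirm numerically:
  x=-4.029: |R|=0.91965 <1
  x=-2.406: |R|=0.45274 <1
  x=-2.050: |R|=0.31487 <1
  x=-4.978: |R|=1.11144 >1
  x=-4.896: |R|=1.09654 >1
  x=-4.427: |R|=1.00556 >1
Interval (-4.4000, 0).

z∈(-4.4000,0).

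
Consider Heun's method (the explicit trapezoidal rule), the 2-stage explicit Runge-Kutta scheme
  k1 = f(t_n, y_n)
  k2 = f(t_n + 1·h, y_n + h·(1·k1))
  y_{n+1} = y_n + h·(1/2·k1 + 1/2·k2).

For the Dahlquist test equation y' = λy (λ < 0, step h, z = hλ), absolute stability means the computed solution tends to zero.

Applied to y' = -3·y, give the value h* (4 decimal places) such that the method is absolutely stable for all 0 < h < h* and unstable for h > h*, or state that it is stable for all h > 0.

Test eqn y'=λy, z=hλ:
  order 2, 2-stage ⇒ R(z)=1+z+z^2/2
  (e.g. R(-1.19)=0.51805, |R|=0.51805)

Boundary: |R(x)|=1, x<0.
x=-1.19: |R|=0.5181
|R(-2)|=1.0000 |R(-1.76)|=0.7888 |R(-1.01)|=0.5000
Bisect:
  x_lo=-2.8715 |R|=2.2512  x_hi=-0.3938 |R|=0.6837
  mid=-1.63266 |R|=0.70013 →hi
  mid=-2.25208 |R|=1.28385 →lo
  mid=-1.94237 |R|=0.94403 →hi
  mid=-2.09722 |R|=1.10195 →lo
  mid=-2.01980 |R|=1.01999 →lo
  mid=-1.98108 |R|=0.98126 →hi
  mid=-2.00044 |R|=1.00044 →lo
  mid=-1.99076 |R|=0.99080 →hi
  mid=-1.99560 |R|=0.99561 →hi
  ...
  [-2.00014,-1.99998] ⇒ x*=-2.0000
So |R|<1 on (-2.0000, 0).

(-2.0000,0); λ=-3 ⇒ h* = 0.6667.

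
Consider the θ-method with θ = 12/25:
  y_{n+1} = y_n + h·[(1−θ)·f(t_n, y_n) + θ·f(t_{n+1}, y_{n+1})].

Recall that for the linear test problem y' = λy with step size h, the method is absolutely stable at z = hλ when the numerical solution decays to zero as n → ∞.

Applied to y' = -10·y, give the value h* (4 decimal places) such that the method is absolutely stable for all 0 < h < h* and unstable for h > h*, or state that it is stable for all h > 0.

On y'=λy, z=hλ:
  y_{n+1} = y_n + z·[13/25·y_n + 12/25·y_{n+1}] ⇒ (1 − 12/25z)y_{n+1} = (1 + 13/25z)y_n
  so R(z) = (1 + 13/25z)/(1 − 12/25z).

Solve |R(x)|<1 on ℝ⁻.
x=-1.71: |R|=0.0609
R=−1: 1+13/25x = −1+12/25x ⇒ -1/25x=2 ⇒ x=2/(-1/25)=-50.0000
Confirm numerically:
  x=-44.202: |R|=0.98956 <1
  x=-42.348: |R|=0.98565 <1
  x=-39.191: |R|=0.97818 <1
  x=-50.443: |R|=1.00070 >1
  x=-50.378: |R|=1.00060 >1
  x=-50.311: |R|=1.00049 >1
Interval (-50.0000, 0).

(-50.0000,0); λ=-10 ⇒ h* = (50)/10 = 5.0000.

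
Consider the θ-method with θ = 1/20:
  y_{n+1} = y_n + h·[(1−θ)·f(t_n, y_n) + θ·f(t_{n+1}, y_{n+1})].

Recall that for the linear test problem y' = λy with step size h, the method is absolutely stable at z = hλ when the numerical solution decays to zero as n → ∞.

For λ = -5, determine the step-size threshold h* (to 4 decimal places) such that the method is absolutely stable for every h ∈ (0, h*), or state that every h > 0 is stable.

(-2.2222,0); λ=-5 ⇒ h* = (20/9)/5 = 0.4444.

On y'=λy, z=hλ:
  y_{n+1} = y_n + z·[19/20·y_n + 1/20·y_{n+1}] ⇒ (1 − 1/20z)y_{n+1} = (1 + 19/20z)y_n
  Hence R(z) = (1 + 19/20z)/(1 − 1/20z).

Boundary: |R(x)|=1, x<0.
x=-0.91: |R|=0.1296
R=−1: 1+19/20x = −1+1/20x ⇒ -9/10x=2 ⇒ x=2/(-9/10)=-2.2222
Confirm numerically:
  x=-1.813: |R|=0.66231 <1
  x=-1.496: |R|=0.39189 <1
  x=-1.175: |R|=0.10980 <1
  x=-2.721: |R|=1.39514 >1
  x=-2.426: |R|=1.16356 >1
Interval (-2.2222, 0).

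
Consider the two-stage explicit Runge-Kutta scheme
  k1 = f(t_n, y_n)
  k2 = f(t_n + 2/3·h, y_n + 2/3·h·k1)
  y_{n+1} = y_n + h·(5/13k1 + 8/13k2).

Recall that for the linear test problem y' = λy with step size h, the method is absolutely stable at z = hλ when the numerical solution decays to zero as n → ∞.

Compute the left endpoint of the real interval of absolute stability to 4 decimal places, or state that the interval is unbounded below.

left endpoint -2.4375.

With y'=λy (z=hλ):
  k1=λy_n ⇒ h·k1=z·y_n;  k2=λ(1+2/3z)y_n ⇒ h·k2=z(1+2/3z)y_n
  y_{n+1}/y_n = 1 + 5/13z + 8/13z(1+2/3z) = 1 + z + 16/39z²
  ⇒ R(z) = 1 + z + 16/39z².

Need |R(x)|<1, x<0.
x=-1.19: |R|=0.3910
R=1: x+16/39x²=0 ⇒ x=−39/16=-2.4375; min R=1−1/(4·16/39)=0.3906>−1
Confirm numerically:
  x=-2.289: |R|=0.86055 <1
  x=-1.809: |R|=0.53356 <1
  x=-1.228: |R|=0.39066 <1
  x=-2.998: |R|=1.68939 >1
  x=-2.982: |R|=1.66613 >1
  x=-2.902: |R|=1.55302 >1
So |R|<1 on (-2.4375, 0).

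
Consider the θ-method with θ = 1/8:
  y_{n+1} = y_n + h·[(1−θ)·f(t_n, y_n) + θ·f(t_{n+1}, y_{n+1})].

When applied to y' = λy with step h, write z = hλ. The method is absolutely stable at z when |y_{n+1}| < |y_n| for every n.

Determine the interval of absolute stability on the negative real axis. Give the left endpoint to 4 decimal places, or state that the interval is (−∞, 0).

Test eqn y'=λy, z=hλ:
  y_{n+1} = y_n + z·[7/8·y_n + 1/8·y_{n+1}] ⇒ (1 − 1/8z)y_{n+1} = (1 + 7/8z)y_n
  R(z) = (1 + 7/8z)/(1 − 1/8z).

Solve |R(x)|<1 on ℝ⁻.
x=-0.67: |R|=0.3818
R=−1: 1+7/8x = −1+1/8x ⇒ -3/4x=2 ⇒ x=2/(-3/4)=-2.6667
Confirm numerically:
  x=-2.412: |R|=0.85325 <1
  x=-1.835: |R|=0.49263 <1
  x=-1.165: |R|=0.01691 <1
  x=-1.141: |R|=0.00142 <1
  x=-3.176: |R|=1.27344 >1
  x=-3.040: |R|=1.20290 >1
  x=-3.024: |R|=1.19448 >1
So |R|<1 on (-2.6667, 0).

(-2.6667, 0).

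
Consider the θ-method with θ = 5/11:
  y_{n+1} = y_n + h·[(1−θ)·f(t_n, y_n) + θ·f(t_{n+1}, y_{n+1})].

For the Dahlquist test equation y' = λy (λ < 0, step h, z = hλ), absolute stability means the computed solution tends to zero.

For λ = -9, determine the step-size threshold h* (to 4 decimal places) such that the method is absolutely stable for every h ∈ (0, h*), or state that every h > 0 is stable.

(-22.0000,0); λ=-9 ⇒ h* = (22)/9 = 2.4444.

With y'=λy (z=hλ):
  y_{n+1} = y_n + z·[6/11·y_n + 5/11·y_{n+1}] ⇒ (1 − 5/11z)y_{n+1} = (1 + 6/11z)y_n
  Hence R(z) = (1 + 6/11z)/(1 − 5/11z).

Find x<0 with |R(x)|<1.
x=-1.46: |R|=0.1224
R=−1: 1+6/11x = −1+5/11x ⇒ -1/11x=2 ⇒ x=2/(-1/11)=-22.0000
Confirm numerically:
  x=-11.872: |R|=0.85605 <1
  x=-11.729: |R|=0.85252 <1
  x=-10.657: |R|=0.82355 <1
  x=-22.427: |R|=1.00347 >1
  x=-22.304: |R|=1.00248 >1
So |R|<1 on (-22.0000, 0).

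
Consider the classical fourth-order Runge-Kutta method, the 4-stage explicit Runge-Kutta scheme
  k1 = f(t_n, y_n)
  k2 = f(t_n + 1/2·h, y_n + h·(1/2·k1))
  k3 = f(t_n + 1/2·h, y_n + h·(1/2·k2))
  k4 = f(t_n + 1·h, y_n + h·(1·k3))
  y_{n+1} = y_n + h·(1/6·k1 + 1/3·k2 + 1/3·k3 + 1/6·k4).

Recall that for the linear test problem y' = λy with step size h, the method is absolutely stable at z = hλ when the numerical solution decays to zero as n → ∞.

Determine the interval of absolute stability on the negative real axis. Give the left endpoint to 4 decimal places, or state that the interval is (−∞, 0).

(-2.7853, 0).

Test eqn y'=λy, z=hλ:
  order 4, 4-stage ⇒ R(z)=1+z+z^2/2+z^3/6+z^4/24
  (e.g. R(-0.61)=0.54399, |R|=0.54399)

Need |R(x)|<1, x<0.
x=-0.61: |R|=0.5440
|R(-1.98)|=0.3269 |R(-1.12)|=0.3386 |R(-0.66)|=0.5178
Bisect:
  x_lo=-3.3133 |R|=2.1348  x_hi=-0.3087 |R|=0.7344
  mid=-1.81097 |R|=0.28712 →hi
  mid=-2.56212 |R|=0.71246 →hi
  mid=-2.93769 |R|=1.25515 →lo
  mid=-2.74990 |R|=0.94794 →hi
  mid=-2.84380 |R|=1.09185 →lo
  mid=-2.79685 |R|=1.01756 →lo
  mid=-2.77338 |R|=0.98218 →hi
  mid=-2.78511 |R|=0.99973 →hi
  mid=-2.79098 |R|=1.00861 →lo
  mid=-2.78805 |R|=1.00416 →lo
  ...
  [-2.78530,-2.78511] ⇒ x*=-2.7853
Stable set (-2.7853, 0).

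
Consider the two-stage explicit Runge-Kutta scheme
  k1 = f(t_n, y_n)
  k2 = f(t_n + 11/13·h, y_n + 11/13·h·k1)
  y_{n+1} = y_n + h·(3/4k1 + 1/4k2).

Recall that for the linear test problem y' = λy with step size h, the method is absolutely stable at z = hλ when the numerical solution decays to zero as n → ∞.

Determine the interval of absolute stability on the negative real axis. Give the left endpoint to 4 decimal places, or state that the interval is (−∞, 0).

(-4.7273, 0).

On y'=λy, z=hλ:
  k1=λy_n ⇒ h·k1=z·y_n;  k2=λ(1+11/13z)y_n ⇒ h·k2=z(1+11/13z)y_n
  y_{n+1}/y_n = 1 + 3/4z + 1/4z(1+11/13z) = 1 + z + 11/52z²
  Hence R(z) = 1 + z + 11/52z².

Solve |R(x)|<1 on ℝ⁻.
x=-0.55: |R|=0.5140
R=1: x+11/52x²=0 ⇒ x=−52/11=-4.7273; min R=1−1/(4·11/52)=-0.1818>−1
Confirm numerically:
  x=-4.401: |R|=0.69625 <1
  x=-3.817: |R|=0.26501 <1
  x=-3.166: |R|=0.04563 <1
  x=-2.907: |R|=0.11936 <1
  x=-5.143: |R|=1.45229 >1
  x=-4.798: |R|=1.07179 >1
Interval (-4.7273, 0).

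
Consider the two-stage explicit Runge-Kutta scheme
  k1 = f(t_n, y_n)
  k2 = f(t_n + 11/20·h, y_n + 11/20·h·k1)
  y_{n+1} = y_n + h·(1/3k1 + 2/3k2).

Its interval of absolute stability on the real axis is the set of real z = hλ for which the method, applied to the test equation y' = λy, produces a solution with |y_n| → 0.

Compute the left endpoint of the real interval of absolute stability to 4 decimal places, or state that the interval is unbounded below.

With y'=λy (z=hλ):
  k1=λy_n ⇒ h·k1=z·y_n;  k2=λ(1+11/20z)y_n ⇒ h·k2=z(1+11/20z)y_n
  y_{n+1}/y_n = 1 + 1/3z + 2/3z(1+11/20z) = 1 + z + 11/30z²
  ⇒ R(z) = 1 + z + 11/30z².

Need |R(x)|<1, x<0.
x=-1.43: |R|=0.3198
R=1: x+11/30x²=0 ⇒ x=−30/11=-2.7273; min R=1−1/(4·11/30)=0.3182>−1
Confirm numerically:
  x=-2.636: |R|=0.91178 <1
  x=-1.465: |R|=0.32195 <1
  x=-1.445: |R|=0.32061 <1
  x=-3.087: |R|=1.40718 >1
  x=-2.791: |R|=1.06522 >1
So |R|<1 on (-2.7273, 0).

z* = -2.7273.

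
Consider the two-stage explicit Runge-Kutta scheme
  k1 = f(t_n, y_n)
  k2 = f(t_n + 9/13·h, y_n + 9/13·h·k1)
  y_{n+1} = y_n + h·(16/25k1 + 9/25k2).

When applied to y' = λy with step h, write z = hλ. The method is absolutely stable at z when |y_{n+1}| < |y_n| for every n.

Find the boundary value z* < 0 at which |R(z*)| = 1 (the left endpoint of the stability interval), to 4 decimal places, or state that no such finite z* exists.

z* = -4.0123.

On y'=λy, z=hλ:
  k1=λy_n ⇒ h·k1=z·y_n;  k2=λ(1+9/13z)y_n ⇒ h·k2=z(1+9/13z)y_n
  y_{n+1}/y_n = 1 + 16/25z + 9/25z(1+9/13z) = 1 + z + 81/325z²
  so R(z) = 1 + z + 81/325z².

Boundary: |R(x)|=1, x<0.
x=-1.62: |R|=0.0341
R=1: x+81/325x²=0 ⇒ x=−325/81=-4.0123; min R=1−1/(4·81/325)=-0.0031>−1
Confirm numerically:
  x=-3.837: |R|=0.83232 <1
  x=-2.800: |R|=0.15397 <1
  x=-2.706: |R|=0.11898 <1
  x=-2.165: |R|=0.00320 <1
  x=-4.584: |R|=1.65310 >1
  x=-4.358: |R|=1.37543 >1
  x=-4.181: |R|=1.17574 >1
Stable set (-4.0123, 0).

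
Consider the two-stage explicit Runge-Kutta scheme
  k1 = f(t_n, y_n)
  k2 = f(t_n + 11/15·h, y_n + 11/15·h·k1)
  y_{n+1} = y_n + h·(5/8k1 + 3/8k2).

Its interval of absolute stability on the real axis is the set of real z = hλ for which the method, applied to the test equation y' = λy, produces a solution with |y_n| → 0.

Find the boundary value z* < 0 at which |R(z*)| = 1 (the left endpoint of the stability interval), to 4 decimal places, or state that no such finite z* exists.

z* = -3.6364.

Test eqn y'=λy, z=hλ:
  k1=λy_n ⇒ h·k1=z·y_n;  k2=λ(1+11/15z)y_n ⇒ h·k2=z(1+11/15z)y_n
  y_{n+1}/y_n = 1 + 5/8z + 3/8z(1+11/15z) = 1 + z + 11/40z²
  R(z) = 1 + z + 11/40z².

Find x<0 with |R(x)|<1.
x=-1.36: |R|=0.1486
R=1: x+11/40x²=0 ⇒ x=−40/11=-3.6364; min R=1−1/(4·11/40)=0.0909>−1
Confirm numerically:
  x=-3.127: |R|=0.56199 <1
  x=-2.722: |R|=0.31555 <1
  x=-2.657: |R|=0.28440 <1
  x=-3.966: |R|=1.35952 >1
  x=-3.900: |R|=1.28275 >1
So |R|<1 on (-3.6364, 0).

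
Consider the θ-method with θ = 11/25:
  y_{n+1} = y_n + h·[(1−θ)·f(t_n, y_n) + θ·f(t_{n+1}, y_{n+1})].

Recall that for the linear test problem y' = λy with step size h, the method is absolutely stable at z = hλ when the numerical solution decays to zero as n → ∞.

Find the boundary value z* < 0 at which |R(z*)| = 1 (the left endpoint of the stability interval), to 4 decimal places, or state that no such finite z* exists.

left endpoint -16.6667.

Test eqn y'=λy, z=hλ:
  y_{n+1} = y_n + z·[14/25·y_n + 11/25·y_{n+1}] ⇒ (1 − 11/25z)y_{n+1} = (1 + 14/25z)y_n
  R(z) = (1 + 14/25z)/(1 − 11/25z).

Find x<0 with |R(x)|<1.
x=-1.63: |R|=0.0508
R=−1: 1+14/25x = −1+11/25x ⇒ -3/25x=2 ⇒ x=2/(-3/25)=-16.6667
Confirm numerically:
  x=-15.151: |R|=0.97628 <1
  x=-12.501: |R|=0.92310 <1
  x=-9.578: |R|=0.83686 <1
  x=-17.231: |R|=1.00789 >1
  x=-16.913: |R|=1.00350 >1
Stable set (-16.6667, 0).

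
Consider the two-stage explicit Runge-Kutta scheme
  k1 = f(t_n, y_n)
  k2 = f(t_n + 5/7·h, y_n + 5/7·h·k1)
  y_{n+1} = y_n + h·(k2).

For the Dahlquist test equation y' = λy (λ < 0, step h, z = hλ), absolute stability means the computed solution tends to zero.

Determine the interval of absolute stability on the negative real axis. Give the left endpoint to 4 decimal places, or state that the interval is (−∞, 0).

Test eqn y'=λy, z=hλ:
  k1=λy_n ⇒ h·k1=z·y_n;  k2=λ(1+5/7z)y_n ⇒ h·k2=z(1+5/7z)y_n
  y_{n+1}/y_n = 1 + z(1+5/7z) = 1 + z + 5/7z²
  so R(z) = 1 + z + 5/7z².

Need |R(x)|<1, x<0.
x=-1.35: |R|=0.9518
R=1: x+5/7x²=0 ⇒ x=−7/5=-1.4000; min R=1−1/(4·5/7)=0.6500>−1
Confirm numerically:
  x=-0.975: |R|=0.70402 <1
  x=-0.965: |R|=0.70016 <1
  x=-0.789: |R|=0.65566 <1
  x=-0.694: |R|=0.65003 <1
  x=-1.993: |R|=1.84418 >1
  x=-1.948: |R|=1.76250 >1
Interval (-1.4000, 0).

(-1.4000, 0).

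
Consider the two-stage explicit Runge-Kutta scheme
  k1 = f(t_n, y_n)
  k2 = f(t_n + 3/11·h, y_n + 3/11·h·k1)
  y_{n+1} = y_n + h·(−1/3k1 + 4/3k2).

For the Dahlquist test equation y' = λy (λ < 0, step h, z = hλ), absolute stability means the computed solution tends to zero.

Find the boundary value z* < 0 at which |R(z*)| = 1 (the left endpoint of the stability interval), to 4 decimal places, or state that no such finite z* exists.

Set f=λy, z=hλ:
  k1=λy_n ⇒ h·k1=z·y_n;  k2=λ(1+3/11z)y_n ⇒ h·k2=z(1+3/11z)y_n
  y_{n+1}/y_n = 1 − 1/3z + 4/3z(1+3/11z) = 1 + z + 4/11z²
  so R(z) = 1 + z + 4/11z².

Solve |R(x)|<1 on ℝ⁻.
x=-0.4: |R|=0.6582
R=1: x+4/11x²=0 ⇒ x=−11/4=-2.7500; min R=1−1/(4·4/11)=0.3125>−1
Confirm numerically:
  x=-1.932: |R|=0.42532 <1
  x=-1.589: |R|=0.32915 <1
  x=-1.293: |R|=0.31495 <1
  x=-1.169: |R|=0.32793 <1
  x=-3.157: |R|=1.46724 >1
  x=-3.027: |R|=1.30490 >1
  x=-2.774: |R|=1.02421 >1
Stable set (-2.7500, 0).

left endpoint -2.7500.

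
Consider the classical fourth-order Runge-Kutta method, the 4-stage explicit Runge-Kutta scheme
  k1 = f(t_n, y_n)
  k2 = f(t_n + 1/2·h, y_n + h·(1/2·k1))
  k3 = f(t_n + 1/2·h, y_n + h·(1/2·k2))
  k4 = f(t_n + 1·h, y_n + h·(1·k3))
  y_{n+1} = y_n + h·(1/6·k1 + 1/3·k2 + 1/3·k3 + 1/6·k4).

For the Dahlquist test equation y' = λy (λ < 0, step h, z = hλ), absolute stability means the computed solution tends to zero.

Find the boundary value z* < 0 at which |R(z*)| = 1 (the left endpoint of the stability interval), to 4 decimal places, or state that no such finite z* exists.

On y'=λy, z=hλ:
  order 4, 4-stage ⇒ R(z)=1+z+z^2/2+z^3/6+z^4/24
  (e.g. R(-0.94)=0.39590, |R|=0.39590)

Need |R(x)|<1, x<0.
x=-0.94: |R|=0.3959
|R(-1.59)|=0.2704 |R(-1.17)|=0.3256 |R(-1.04)|=0.3621
Bisect:
  x_lo=-3.3515 |R|=2.2474  x_hi=-0.3466 |R|=0.7071
  mid=-1.84905 |R|=0.29386 →hi
  mid=-2.60026 |R|=0.75503 →hi
  mid=-2.97586 |R|=1.32744 →lo
  mid=-2.78806 |R|=1.00418 →lo
  mid=-2.69416 |R|=0.87107 →hi
  mid=-2.74111 |R|=0.93540 →hi
  mid=-2.76458 |R|=0.96922 →hi
  mid=-2.77632 |R|=0.98656 →hi
  ...
  [-2.78531,-2.78512] ⇒ x*=-2.7853
So |R|<1 on (-2.7853, 0).

left endpoint -2.7853.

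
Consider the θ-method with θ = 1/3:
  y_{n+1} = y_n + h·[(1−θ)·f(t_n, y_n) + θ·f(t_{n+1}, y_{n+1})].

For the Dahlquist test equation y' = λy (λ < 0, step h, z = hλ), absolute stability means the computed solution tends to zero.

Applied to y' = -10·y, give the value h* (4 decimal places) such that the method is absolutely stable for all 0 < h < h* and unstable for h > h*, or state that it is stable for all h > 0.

(-6.0000,0); λ=-10 ⇒ h* = (6)/10 = 0.6000.

With y'=λy (z=hλ):
  y_{n+1} = y_n + z·[2/3·y_n + 1/3·y_{n+1}] ⇒ (1 − 1/3z)y_{n+1} = (1 + 2/3z)y_n
  R(z) = (1 + 2/3z)/(1 − 1/3z).

Solve |R(x)|<1 on ℝ⁻.
x=-1.01: |R|=0.2444
R=−1: 1+2/3x = −1+1/3x ⇒ -1/3x=2 ⇒ x=2/(-1/3)=-6.0000
Confirm numerically:
  x=-5.161: |R|=0.89719 <1
  x=-3.106: |R|=0.52604 <1
  x=-2.559: |R|=0.38100 <1
  x=-6.244: |R|=1.02640 >1
  x=-6.076: |R|=1.00837 >1
Stable set (-6.0000, 0).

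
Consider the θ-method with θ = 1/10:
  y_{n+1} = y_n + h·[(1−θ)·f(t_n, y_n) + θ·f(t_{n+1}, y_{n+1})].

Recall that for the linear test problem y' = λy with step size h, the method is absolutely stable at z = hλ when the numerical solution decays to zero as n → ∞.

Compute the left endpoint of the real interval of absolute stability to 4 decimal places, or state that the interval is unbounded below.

z* = -2.5000.

With y'=λy (z=hλ):
  y_{n+1} = y_n + z·[9/10·y_n + 1/10·y_{n+1}] ⇒ (1 − 1/10z)y_{n+1} = (1 + 9/10z)y_n
  R(z) = (1 + 9/10z)/(1 − 1/10z).

Need |R(x)|<1, x<0.
x=-0.63: |R|=0.4073
R=−1: 1+9/10x = −1+1/10x ⇒ -4/5x=2 ⇒ x=2/(-4/5)=-2.5000
Confirm numerically:
  x=-1.939: |R|=0.62409 <1
  x=-1.435: |R|=0.25492 <1
  x=-1.210: |R|=0.07939 <1
  x=-1.148: |R|=0.02978 <1
  x=-2.958: |R|=1.28276 >1
  x=-2.748: |R|=1.15563 >1
Stable set (-2.5000, 0).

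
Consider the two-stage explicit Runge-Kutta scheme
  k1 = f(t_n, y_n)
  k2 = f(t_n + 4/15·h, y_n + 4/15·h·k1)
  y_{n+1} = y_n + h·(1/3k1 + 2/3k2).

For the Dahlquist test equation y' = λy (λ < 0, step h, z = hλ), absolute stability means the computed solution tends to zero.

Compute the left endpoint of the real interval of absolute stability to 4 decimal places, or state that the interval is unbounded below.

left endpoint -5.6250.

Test eqn y'=λy, z=hλ:
  k1=λy_n ⇒ h·k1=z·y_n;  k2=λ(1+4/15z)y_n ⇒ h·k2=z(1+4/15z)y_n
  y_{n+1}/y_n = 1 + 1/3z + 2/3z(1+4/15z) = 1 + z + 8/45z²
  R(z) = 1 + z + 8/45z².

Solve |R(x)|<1 on ℝ⁻.
x=-0.94: |R|=0.2171
R=1: x+8/45x²=0 ⇒ x=−45/8=-5.6250; min R=1−1/(4·8/45)=-0.4062>−1
Confirm numerically:
  x=-5.450: |R|=0.83044 <1
  x=-5.408: |R|=0.79137 <1
  x=-4.611: |R|=0.16879 <1
  x=-3.932: |R|=0.18344 <1
  x=-6.087: |R|=1.49995 >1
  x=-5.979: |R|=1.37628 >1
Interval (-5.6250, 0).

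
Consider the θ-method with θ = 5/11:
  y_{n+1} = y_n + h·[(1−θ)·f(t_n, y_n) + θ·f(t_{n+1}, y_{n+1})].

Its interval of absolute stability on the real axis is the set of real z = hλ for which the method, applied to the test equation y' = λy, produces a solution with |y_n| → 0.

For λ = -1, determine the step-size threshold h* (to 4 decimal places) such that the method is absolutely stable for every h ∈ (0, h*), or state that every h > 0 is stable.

(-22.0000,0); λ=-1 ⇒ h* = (22)/1 = 22.0000.

Set f=λy, z=hλ:
  y_{n+1} = y_n + z·[6/11·y_n + 5/11·y_{n+1}] ⇒ (1 − 5/11z)y_{n+1} = (1 + 6/11z)y_n
  R(z) = (1 + 6/11z)/(1 − 5/11z).

Find x<0 with |R(x)|<1.
x=-1.37: |R|=0.1557
R=−1: 1+6/11x = −1+5/11x ⇒ -1/11x=2 ⇒ x=2/(-1/11)=-22.0000
Confirm numerically:
  x=-20.953: |R|=0.99096 <1
  x=-15.550: |R|=0.92732 <1
  x=-13.349: |R|=0.88873 <1
  x=-22.415: |R|=1.00337 >1
  x=-22.122: |R|=1.00100 >1
Stable set (-22.0000, 0).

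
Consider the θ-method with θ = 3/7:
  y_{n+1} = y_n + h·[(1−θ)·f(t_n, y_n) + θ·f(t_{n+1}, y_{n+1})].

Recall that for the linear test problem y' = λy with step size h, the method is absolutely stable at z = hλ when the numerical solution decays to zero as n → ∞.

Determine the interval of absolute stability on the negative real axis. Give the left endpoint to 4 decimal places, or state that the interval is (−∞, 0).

z∈(-14.0000,0).

Set f=λy, z=hλ:
  y_{n+1} = y_n + z·[4/7·y_n + 3/7·y_{n+1}] ⇒ (1 − 3/7z)y_{n+1} = (1 + 4/7z)y_n
  ⇒ R(z) = (1 + 4/7z)/(1 − 3/7z).

Need |R(x)|<1, x<0.
x=-1.33: |R|=0.1529
R=−1: 1+4/7x = −1+3/7x ⇒ -1/7x=2 ⇒ x=2/(-1/7)=-14.0000
Confirm numerically:
  x=-12.577: |R|=0.96819 <1
  x=-12.411: |R|=0.96408 <1
  x=-12.403: |R|=0.96388 <1
  x=-14.116: |R|=1.00235 >1
  x=-14.057: |R|=1.00116 >1
So |R|<1 on (-14.0000, 0).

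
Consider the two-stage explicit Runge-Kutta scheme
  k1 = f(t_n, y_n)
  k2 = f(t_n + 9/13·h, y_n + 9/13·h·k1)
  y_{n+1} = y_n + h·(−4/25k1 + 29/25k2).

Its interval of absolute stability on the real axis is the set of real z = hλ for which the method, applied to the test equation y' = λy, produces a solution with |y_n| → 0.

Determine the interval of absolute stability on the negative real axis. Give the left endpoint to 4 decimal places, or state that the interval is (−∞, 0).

With y'=λy (z=hλ):
  k1=λy_n ⇒ h·k1=z·y_n;  k2=λ(1+9/13z)y_n ⇒ h·k2=z(1+9/13z)y_n
  y_{n+1}/y_n = 1 − 4/25z + 29/25z(1+9/13z) = 1 + z + 261/325z²
  R(z) = 1 + z + 261/325z².

Boundary: |R(x)|=1, x<0.
x=-1.04: |R|=0.8286
R=1: x+261/325x²=0 ⇒ x=−325/261=-1.2452; min R=1−1/(4·261/325)=0.6887>−1
Confirm numerically:
  x=-0.968: |R|=0.78450 <1
  x=-0.781: |R|=0.70885 <1
  x=-0.662: |R|=0.68994 <1
  x=-1.798: |R|=1.79819 >1
  x=-1.663: |R|=1.55796 >1
So |R|<1 on (-1.2452, 0).

(-1.2452, 0).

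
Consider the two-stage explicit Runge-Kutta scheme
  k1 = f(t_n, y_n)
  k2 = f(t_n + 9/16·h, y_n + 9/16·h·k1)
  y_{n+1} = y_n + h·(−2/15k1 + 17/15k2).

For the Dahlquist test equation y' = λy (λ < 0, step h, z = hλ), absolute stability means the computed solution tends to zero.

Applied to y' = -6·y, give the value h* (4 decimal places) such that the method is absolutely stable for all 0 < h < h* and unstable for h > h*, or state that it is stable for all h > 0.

(-1.5686,0); λ=-6 ⇒ h* = (80/51)/6 = 0.2614.

On y'=λy, z=hλ:
  k1=λy_n ⇒ h·k1=z·y_n;  k2=λ(1+9/16z)y_n ⇒ h·k2=z(1+9/16z)y_n
  y_{n+1}/y_n = 1 − 2/15z + 17/15z(1+9/16z) = 1 + z + 51/80z²
  ⇒ R(z) = 1 + z + 51/80z².

Boundary: |R(x)|=1, x<0.
x=-1.73: |R|=1.1780
R=1: x+51/80x²=0 ⇒ x=−80/51=-1.5686; min R=1−1/(4·51/80)=0.6078>−1
Confirm numerically:
  x=-1.473: |R|=0.91020 <1
  x=-1.088: |R|=0.66664 <1
  x=-1.018: |R|=0.64266 <1
  x=-0.694: |R|=0.61304 <1
  x=-2.003: |R|=1.55466 >1
  x=-1.694: |R|=1.13539 >1
  x=-1.610: |R|=1.04246 >1
Stable set (-1.5686, 0).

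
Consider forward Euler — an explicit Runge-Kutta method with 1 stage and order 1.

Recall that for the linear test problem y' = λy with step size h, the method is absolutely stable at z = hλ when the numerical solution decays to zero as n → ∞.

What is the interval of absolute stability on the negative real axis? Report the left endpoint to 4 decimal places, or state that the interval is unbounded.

(-2.0000, 0).

Test eqn y'=λy, z=hλ:
  order 1, 1-stage ⇒ R(z)=1+z
  (e.g. R(-0.49)=0.51000, |R|=0.51000)

Boundary: |R(x)|=1, x<0.
x=-0.49: |R|=0.5100
|R(-1.85)|=0.8500 |R(-1.39)|=0.3900 |R(-1)|=0.0000
Bisect:
  x_lo=-2.8375 |R|=1.8375  x_hi=-0.3992 |R|=0.6008
  mid=-1.61835 |R|=0.61835 →hi
  mid=-2.22793 |R|=1.22793 →lo
  mid=-1.92314 |R|=0.92314 →hi
  mid=-2.07554 |R|=1.07554 →lo
  mid=-1.99934 |R|=0.99934 →hi
  mid=-2.03744 |R|=1.03744 →lo
  mid=-2.01839 |R|=1.01839 →lo
  ...
  [-2.00009,-1.99994] ⇒ x*=-2.0000
So |R|<1 on (-2.0000, 0).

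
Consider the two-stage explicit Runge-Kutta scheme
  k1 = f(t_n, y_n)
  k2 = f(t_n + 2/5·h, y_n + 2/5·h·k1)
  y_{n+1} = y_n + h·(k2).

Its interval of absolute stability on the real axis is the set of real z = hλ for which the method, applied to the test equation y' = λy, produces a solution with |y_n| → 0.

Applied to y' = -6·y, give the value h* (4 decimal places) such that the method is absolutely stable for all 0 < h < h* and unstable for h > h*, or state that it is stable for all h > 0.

With y'=λy (z=hλ):
  k1=λy_n ⇒ h·k1=z·y_n;  k2=λ(1+2/5z)y_n ⇒ h·k2=z(1+2/5z)y_n
  y_{n+1}/y_n = 1 + z(1+2/5z) = 1 + z + 2/5z²
  ⇒ R(z) = 1 + z + 2/5z².

Boundary: |R(x)|=1, x<0.
x=-0.43: |R|=0.6440
R=1: x+2/5x²=0 ⇒ x=−5/2=-2.5000; min R=1−1/(4·2/5)=0.3750>−1
Confirm numerically:
  x=-1.934: |R|=0.56214 <1
  x=-1.746: |R|=0.47341 <1
  x=-1.661: |R|=0.44257 <1
  x=-1.091: |R|=0.38511 <1
  x=-2.727: |R|=1.24761 >1
  x=-2.550: |R|=1.05100 >1
So |R|<1 on (-2.5000, 0).

(-2.5000,0); λ=-6 ⇒ h* = (5/2)/6 = 0.4167.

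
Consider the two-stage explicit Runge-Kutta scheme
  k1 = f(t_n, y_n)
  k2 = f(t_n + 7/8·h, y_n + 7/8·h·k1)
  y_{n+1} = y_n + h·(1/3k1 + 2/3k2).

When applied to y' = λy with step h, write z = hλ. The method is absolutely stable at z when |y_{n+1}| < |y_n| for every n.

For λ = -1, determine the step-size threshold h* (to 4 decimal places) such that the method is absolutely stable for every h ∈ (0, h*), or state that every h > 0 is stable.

(-1.7143,0); λ=-1 ⇒ h* = (12/7)/1 = 1.7143.

On y'=λy, z=hλ:
  k1=λy_n ⇒ h·k1=z·y_n;  k2=λ(1+7/8z)y_n ⇒ h·k2=z(1+7/8z)y_n
  y_{n+1}/y_n = 1 + 1/3z + 2/3z(1+7/8z) = 1 + z + 7/12z²
  so R(z) = 1 + z + 7/12z².

Boundary: |R(x)|=1, x<0.
x=-0.45: |R|=0.6681
R=1: x+7/12x²=0 ⇒ x=−12/7=-1.7143; min R=1−1/(4·7/12)=0.5714>−1
Confirm numerically:
  x=-1.250: |R|=0.66146 <1
  x=-1.025: |R|=0.58786 <1
  x=-0.964: |R|=0.57809 <1
  x=-0.766: |R|=0.57627 <1
  x=-2.248: |R|=1.69988 >1
  x=-1.821: |R|=1.11336 >1
Interval (-1.7143, 0).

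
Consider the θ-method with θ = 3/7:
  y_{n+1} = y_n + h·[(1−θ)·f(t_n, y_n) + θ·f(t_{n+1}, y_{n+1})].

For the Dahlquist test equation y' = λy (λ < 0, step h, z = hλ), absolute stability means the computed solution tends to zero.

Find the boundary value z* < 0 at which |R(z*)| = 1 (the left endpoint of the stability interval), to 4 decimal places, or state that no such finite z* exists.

Test eqn y'=λy, z=hλ:
  y_{n+1} = y_n + z·[4/7·y_n + 3/7·y_{n+1}] ⇒ (1 − 3/7z)y_{n+1} = (1 + 4/7z)y_n
  ⇒ R(z) = (1 + 4/7z)/(1 − 3/7z).

Need |R(x)|<1, x<0.
x=-1.18: |R|=0.2163
R=−1: 1+4/7x = −1+3/7x ⇒ -1/7x=2 ⇒ x=2/(-1/7)=-14.0000
Confirm numerically:
  x=-13.529: |R|=0.99010 <1
  x=-11.606: |R|=0.94275 <1
  x=-8.248: |R|=0.81880 <1
  x=-6.851: |R|=0.74054 <1
  x=-14.561: |R|=1.01107 >1
  x=-14.247: |R|=1.00497 >1
Interval (-14.0000, 0).

z* = -14.0000.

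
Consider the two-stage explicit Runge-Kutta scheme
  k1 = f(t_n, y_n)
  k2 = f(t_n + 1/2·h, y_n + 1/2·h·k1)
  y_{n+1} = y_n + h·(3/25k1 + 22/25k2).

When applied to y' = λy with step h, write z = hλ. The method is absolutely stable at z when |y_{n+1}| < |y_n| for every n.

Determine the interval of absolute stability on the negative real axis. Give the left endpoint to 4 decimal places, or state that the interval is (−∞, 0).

(-2.2727, 0).

Test eqn y'=λy, z=hλ:
  k1=λy_n ⇒ h·k1=z·y_n;  k2=λ(1+1/2z)y_n ⇒ h·k2=z(1+1/2z)y_n
  y_{n+1}/y_n = 1 + 3/25z + 22/25z(1+1/2z) = 1 + z + 11/25z²
  R(z) = 1 + z + 11/25z².

Solve |R(x)|<1 on ℝ⁻.
x=-1.08: |R|=0.4332
R=1: x+11/25x²=0 ⇒ x=−25/11=-2.2727; min R=1−1/(4·11/25)=0.4318>−1
Confirm numerically:
  x=-1.847: |R|=0.65402 <1
  x=-1.803: |R|=0.62736 <1
  x=-1.343: |R|=0.45061 <1
  x=-1.043: |R|=0.43565 <1
  x=-2.637: |R|=1.42266 >1
  x=-2.550: |R|=1.31110 >1
  x=-2.348: |R|=1.07777 >1
Interval (-2.2727, 0).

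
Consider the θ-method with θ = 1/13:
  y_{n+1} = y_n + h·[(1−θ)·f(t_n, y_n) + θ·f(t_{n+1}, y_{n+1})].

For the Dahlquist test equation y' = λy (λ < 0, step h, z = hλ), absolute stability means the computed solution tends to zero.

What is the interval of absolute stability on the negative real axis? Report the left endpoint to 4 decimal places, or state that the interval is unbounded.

Test eqn y'=λy, z=hλ:
  y_{n+1} = y_n + z·[12/13·y_n + 1/13·y_{n+1}] ⇒ (1 − 1/13z)y_{n+1} = (1 + 12/13z)y_n
  so R(z) = (1 + 12/13z)/(1 − 1/13z).

Find x<0 with |R(x)|<1.
x=-0.63: |R|=0.3991
R=−1: 1+12/13x = −1+1/13x ⇒ -11/13x=2 ⇒ x=2/(-11/13)=-2.3636
Confirm numerically:
  x=-2.213: |R|=0.89108 <1
  x=-2.060: |R|=0.77822 <1
  x=-1.589: |R|=0.41593 <1
  x=-2.803: |R|=1.30583 >1
  x=-2.613: |R|=1.17569 >1
Stable set (-2.3636, 0).

z∈(-2.3636,0).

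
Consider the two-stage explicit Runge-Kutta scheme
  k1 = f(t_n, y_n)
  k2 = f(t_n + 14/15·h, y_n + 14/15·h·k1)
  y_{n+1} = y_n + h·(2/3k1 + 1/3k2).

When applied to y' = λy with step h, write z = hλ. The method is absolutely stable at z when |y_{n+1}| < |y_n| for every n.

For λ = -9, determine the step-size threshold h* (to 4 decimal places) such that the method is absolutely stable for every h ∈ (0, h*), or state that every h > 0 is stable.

(-3.2143,0); λ=-9 ⇒ h* = (45/14)/9 = 0.3571.

With y'=λy (z=hλ):
  k1=λy_n ⇒ h·k1=z·y_n;  k2=λ(1+14/15z)y_n ⇒ h·k2=z(1+14/15z)y_n
  y_{n+1}/y_n = 1 + 2/3z + 1/3z(1+14/15z) = 1 + z + 14/45z²
  Hence R(z) = 1 + z + 14/45z².

Need |R(x)|<1, x<0.
x=-0.33: |R|=0.7039
R=1: x+14/45x²=0 ⇒ x=−45/14=-3.2143; min R=1−1/(4·14/45)=0.1964>−1
Confirm numerically:
  x=-2.398: |R|=0.39101 <1
  x=-1.607: |R|=0.19643 <1
  x=-1.300: |R|=0.22578 <1
  x=-3.509: |R|=1.32174 >1
  x=-3.375: |R|=1.16875 >1
  x=-3.270: |R|=1.05668 >1
So |R|<1 on (-3.2143, 0).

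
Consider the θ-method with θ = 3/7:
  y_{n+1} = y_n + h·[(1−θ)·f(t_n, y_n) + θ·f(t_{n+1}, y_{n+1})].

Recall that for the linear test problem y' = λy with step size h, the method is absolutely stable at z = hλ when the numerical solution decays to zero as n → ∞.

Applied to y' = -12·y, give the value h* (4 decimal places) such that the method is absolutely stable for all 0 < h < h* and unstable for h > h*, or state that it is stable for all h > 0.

With y'=λy (z=hλ):
  y_{n+1} = y_n + z·[4/7·y_n + 3/7·y_{n+1}] ⇒ (1 − 3/7z)y_{n+1} = (1 + 4/7z)y_n
  so R(z) = (1 + 4/7z)/(1 − 3/7z).

Boundary: |R(x)|=1, x<0.
x=-1.42: |R|=0.1172
R=−1: 1+4/7x = −1+3/7x ⇒ -1/7x=2 ⇒ x=2/(-1/7)=-14.0000
Confirm numerically:
  x=-12.274: |R|=0.96061 <1
  x=-11.549: |R|=0.94115 <1
  x=-10.953: |R|=0.92356 <1
  x=-14.042: |R|=1.00085 >1
  x=-14.024: |R|=1.00049 >1
So |R|<1 on (-14.0000, 0).

(-14.0000,0); λ=-12 ⇒ h* = (14)/12 = 1.1667.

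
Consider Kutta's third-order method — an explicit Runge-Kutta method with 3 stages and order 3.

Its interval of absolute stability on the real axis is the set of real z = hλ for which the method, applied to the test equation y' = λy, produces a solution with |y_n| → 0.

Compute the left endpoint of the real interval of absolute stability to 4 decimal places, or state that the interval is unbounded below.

z* = -2.5127.

On y'=λy, z=hλ:
  order 3, 3-stage ⇒ R(z)=1+z+z^2/2+z^3/6
  (e.g. R(-1.7)=-0.07383, |R|=0.07383)

Boundary: |R(x)|=1, x<0.
x=-1.7: |R|=0.0738
|R(-2.57)|=1.0966 |R(-2.09)|=0.4275 |R(-0.69)|=0.4933
Bisect:
  x_lo=-3.3299 |R|=2.9397  x_hi=-0.2771 |R|=0.7578
  mid=-1.80351 |R|=0.15488 →hi
  mid=-2.56672 |R|=1.09097 →lo
  mid=-2.18511 |R|=0.53664 →hi
  mid=-2.37592 |R|=0.78876 →hi
  mid=-2.47132 |R|=0.93317 →hi
  mid=-2.51902 |R|=1.01034 →lo
  mid=-2.49517 |R|=0.97133 →hi
  mid=-2.50709 |R|=0.99073 →hi
  mid=-2.51305 |R|=1.00051 →lo
  mid=-2.51007 |R|=0.99561 →hi
  ...
  [-2.51287,-2.51268] ⇒ x*=-2.5127
Interval (-2.5127, 0).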